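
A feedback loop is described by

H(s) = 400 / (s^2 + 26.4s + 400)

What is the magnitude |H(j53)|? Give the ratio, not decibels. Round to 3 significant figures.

At s = jω = j53:
quadratic: (j53)² + 26.4·j53 + 400 = -2409 + j1399.2 → |·| ≈ 2785.9, ∠ ≈ 149.85°
|H| = 400 / 2785.9 ≈ 0.14358

0.144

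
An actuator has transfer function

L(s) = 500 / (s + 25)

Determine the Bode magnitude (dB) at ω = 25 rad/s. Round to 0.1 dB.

Substitute s = j25:
Numerator: 500 = 500 + j0
Denominator: (j25) + 25 = 25 + j25
|N| = √(500² + 0²) ≈ 500, ∠N ≈ 0.00°
|D| = √(25² + 25²) ≈ 35.355, ∠D ≈ 45.00°
|L| = 500 / 35.355 ≈ 14.142
Gain = 20 log₁₀(14.142) ≈ 23.01 dB

23.0 dB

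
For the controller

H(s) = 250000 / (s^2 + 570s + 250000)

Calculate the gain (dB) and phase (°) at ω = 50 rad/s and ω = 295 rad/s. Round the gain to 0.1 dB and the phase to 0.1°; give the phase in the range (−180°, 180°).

At s = jω = j50:
quadratic: (j50)² + 570·j50 + 250000 = 247500 + j28500 → |·| ≈ 2.4914e+05, ∠ ≈ 6.57°
|H| = 250000 / 2.4914e+05 ≈ 1.0035
Gain = 20 log₁₀(1.0035) ≈ 0.03 dB
∠H = 0.00° − 6.57° = -6.57°

At s = jω = j295:
quadratic: (j295)² + 570·j295 + 250000 = 162975 + j168150 → |·| ≈ 2.3417e+05, ∠ ≈ 45.90°
|H| = 250000 / 2.3417e+05 ≈ 1.0676
Gain = 20 log₁₀(1.0676) ≈ 0.57 dB
∠H = 0.00° − 45.90° = -45.90°

ω = 50: 0.0 dB, -6.6°; ω = 295: 0.6 dB, -45.9°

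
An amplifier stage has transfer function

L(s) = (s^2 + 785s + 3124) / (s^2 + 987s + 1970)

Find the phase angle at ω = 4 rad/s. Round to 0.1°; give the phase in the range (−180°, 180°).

Substitute s = j4:
Numerator: (j4)^2 + 785(j4) + 3124 = 3108 + j3140
Denominator: (j4)^2 + 987(j4) + 1970 = 1954 + j3948
|N| = √(3108² + 3140²) ≈ 4418.1, ∠N ≈ 45.29°
|D| = √(1954² + 3948²) ≈ 4405.1, ∠D ≈ 63.67°
∠L = 45.29° − 63.67° = -18.38°

-18.4°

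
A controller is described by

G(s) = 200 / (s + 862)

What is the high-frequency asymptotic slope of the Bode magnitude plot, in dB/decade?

Each pole contributes −20 dB/decade at high frequency; each zero contributes +20 dB/decade.
Net: 0 zero(s) − 1 pole(s) → -20 dB/decade.

-20 dB/decade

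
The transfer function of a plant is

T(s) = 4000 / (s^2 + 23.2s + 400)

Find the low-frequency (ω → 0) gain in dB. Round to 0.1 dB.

T(0) = 4000 / 400 = 10
20 log₁₀(10) ≈ 20.00 dB

20.0 dB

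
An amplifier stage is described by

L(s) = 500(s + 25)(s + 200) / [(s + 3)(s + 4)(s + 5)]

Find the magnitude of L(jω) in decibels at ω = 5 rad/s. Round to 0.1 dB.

79.7 dB

At s = jω = j5:
zero (s+25): 25 + j5 → |·| = √(25²+5²) = √650 ≈ 25.495, ∠ = arctan(5/25) ≈ 11.31°
zero (s+200): 200 + j5 → |·| = √(200²+5²) = √40025 ≈ 200.06, ∠ = arctan(5/200) ≈ 1.43°
pole (s+3): 3 + j5 → |·| = √(3²+5²) = √34 ≈ 5.831, ∠ = arctan(5/3) ≈ 59.04°
pole (s+4): 4 + j5 → |·| = √(4²+5²) = √41 ≈ 6.4031, ∠ = arctan(5/4) ≈ 51.34°
pole (s+5): 5 + j5 → |·| = √(5²+5²) = √50 ≈ 7.0711, ∠ = arctan(5/5) ≈ 45.00°
|L| = 500 · 5100.5 / 264.01 ≈ 9659.7
Gain = 20 log₁₀(9659.7) ≈ 79.70 dB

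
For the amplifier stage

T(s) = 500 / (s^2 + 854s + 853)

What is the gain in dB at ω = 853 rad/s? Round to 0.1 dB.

-66.3 dB

Substitute s = j853:
Numerator: 500 = 500 + j0
Denominator: (j853)^2 + 854(j853) + 853 = -726756 + j728462
|N| = √(500² + 0²) ≈ 500, ∠N ≈ 0.00°
|D| = √(726756² + 728462²) ≈ 1.029e+06, ∠D ≈ 134.93°
|T| = 500 / 1.029e+06 ≈ 0.00048591
Gain = 20 log₁₀(0.00048591) ≈ -66.27 dB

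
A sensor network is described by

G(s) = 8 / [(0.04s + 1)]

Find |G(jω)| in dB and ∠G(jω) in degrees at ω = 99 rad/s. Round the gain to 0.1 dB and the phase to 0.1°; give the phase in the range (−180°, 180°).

At ω = 99 rad/s:
pole (1 + j99·0.04) = 1 + j3.96 → |·| ≈ 4.0843, ∠ ≈ 75.83°
|G| = 8 · 1 / (4.0843) ≈ 1.9587
Gain = 20 log₁₀(1.9587) ≈ 5.84 dB
∠G = (0°) − (75.83°) = -75.83°

5.8 dB, -75.8°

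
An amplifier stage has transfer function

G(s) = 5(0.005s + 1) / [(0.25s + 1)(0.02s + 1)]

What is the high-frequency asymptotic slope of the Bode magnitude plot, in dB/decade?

-20 dB/decade

Each pole contributes −20 dB/decade at high frequency; each zero contributes +20 dB/decade.
Net: 1 zero(s) − 2 pole(s) → -20 dB/decade.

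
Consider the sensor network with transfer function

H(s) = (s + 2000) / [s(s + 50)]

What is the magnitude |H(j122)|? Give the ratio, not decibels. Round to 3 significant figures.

0.125

At s = jω = j122:
zero (s+2000): 2000 + j122 → |·| = √(2000²+122²) = √4014884 ≈ 2003.7, ∠ = arctan(122/2000) ≈ 3.49°
pole (s+50): 50 + j122 → |·| = √(50²+122²) = √17384 ≈ 131.85, ∠ = arctan(122/50) ≈ 67.71°
pole at origin: |s| = 122, ∠ = 90.00° (in denominator)
|H| = 1 · 2003.7 / 16086 ≈ 0.12456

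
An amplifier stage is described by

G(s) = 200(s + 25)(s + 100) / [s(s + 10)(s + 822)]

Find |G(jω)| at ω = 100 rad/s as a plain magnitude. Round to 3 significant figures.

At s = jω = j100:
zero (s+25): 25 + j100 → |·| = √(25²+100²) = √10625 ≈ 103.08, ∠ = arctan(100/25) ≈ 75.96°
zero (s+100): 100 + j100 → |·| = √(100²+100²) = √20000 ≈ 141.42, ∠ = arctan(100/100) ≈ 45.00°
pole (s+10): 10 + j100 → |·| = √(10²+100²) = √10100 ≈ 100.5, ∠ = arctan(100/10) ≈ 84.29°
pole (s+822): 822 + j100 → |·| = √(822²+100²) = √685684 ≈ 828.06, ∠ = arctan(100/822) ≈ 6.94°
pole at origin: |s| = 100, ∠ = 90.00° (in denominator)
|G| = 200 · 14578 / 8.322e+06 ≈ 0.35035

0.350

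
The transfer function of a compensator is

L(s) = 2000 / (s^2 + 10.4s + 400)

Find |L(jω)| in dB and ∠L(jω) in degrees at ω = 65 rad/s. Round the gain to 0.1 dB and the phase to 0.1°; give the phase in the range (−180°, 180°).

-5.8 dB, -170.0°

At s = jω = j65:
quadratic: (j65)² + 10.4·j65 + 400 = -3825 + j676 → |·| ≈ 3884.3, ∠ ≈ 169.98°
|L| = 2000 / 3884.3 ≈ 0.51489
Gain = 20 log₁₀(0.51489) ≈ -5.77 dB
∠L = 0.00° − 169.98° = -169.98°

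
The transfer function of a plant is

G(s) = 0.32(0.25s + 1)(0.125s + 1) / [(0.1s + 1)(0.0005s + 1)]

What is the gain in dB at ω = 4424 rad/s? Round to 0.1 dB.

45.2 dB

At ω = 4424 rad/s:
zero (1 + j4424·0.25) = 1 + j1106 → |·| ≈ 1106, ∠ ≈ 89.95°
zero (1 + j4424·0.125) = 1 + j553 → |·| ≈ 553, ∠ ≈ 89.90°
pole (1 + j4424·0.1) = 1 + j442.4 → |·| ≈ 442.4, ∠ ≈ 89.87°
pole (1 + j4424·0.0005) = 1 + j2.212 → |·| ≈ 2.4275, ∠ ≈ 65.67°
|G| = 0.32 · 1106 · 553 / (442.4 · 2.4275) ≈ 182.25
Gain = 20 log₁₀(182.25) ≈ 45.21 dB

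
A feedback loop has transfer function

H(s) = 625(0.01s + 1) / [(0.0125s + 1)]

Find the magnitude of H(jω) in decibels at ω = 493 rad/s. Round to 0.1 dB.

At ω = 493 rad/s:
zero (1 + j493·0.01) = 1 + j4.93 → |·| ≈ 5.0304, ∠ ≈ 78.53°
pole (1 + j493·0.0125) = 1 + j6.1625 → |·| ≈ 6.2431, ∠ ≈ 80.78°
|H| = 625 · 5.0304 / (6.2431) ≈ 503.6
Gain = 20 log₁₀(503.6) ≈ 54.04 dB

54.0 dB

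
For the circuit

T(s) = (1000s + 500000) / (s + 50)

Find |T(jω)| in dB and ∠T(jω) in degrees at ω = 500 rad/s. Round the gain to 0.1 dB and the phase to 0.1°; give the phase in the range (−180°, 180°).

63.0 dB, -39.3°

Substitute s = j500:
Numerator: 1000(j500) + 500000 = 500000 + j500000
Denominator: (j500) + 50 = 50 + j500
|N| = √(500000² + 500000²) ≈ 7.0711e+05, ∠N ≈ 45.00°
|D| = √(50² + 500²) ≈ 502.49, ∠D ≈ 84.29°
|T| = 7.0711e+05 / 502.49 ≈ 1407.2
Gain = 20 log₁₀(1407.2) ≈ 62.97 dB
∠T = 45.00° − 84.29° = -39.29°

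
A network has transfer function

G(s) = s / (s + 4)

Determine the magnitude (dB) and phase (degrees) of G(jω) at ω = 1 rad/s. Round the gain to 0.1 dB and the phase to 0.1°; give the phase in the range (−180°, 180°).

At s = jω = j1:
zero at origin: s = j1 → |·| = 1, ∠ = 90.00°
pole (s+4): 4 + j1 → |·| = √(4²+1²) = √17 ≈ 4.1231, ∠ = arctan(1/4) ≈ 14.04°
|G| = 1 · 1 / 4.1231 ≈ 0.24254
Gain = 20 log₁₀(0.24254) ≈ -12.30 dB
∠G = 90.00° − 14.04° = 75.96°

-12.3 dB, 76.0°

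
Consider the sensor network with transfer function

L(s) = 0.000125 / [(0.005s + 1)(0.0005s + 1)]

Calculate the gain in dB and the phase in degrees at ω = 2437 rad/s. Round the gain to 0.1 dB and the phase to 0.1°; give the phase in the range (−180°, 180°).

-103.8 dB, -135.9°

At ω = 2437 rad/s:
pole (1 + j2437·0.005) = 1 + j12.185 → |·| ≈ 12.226, ∠ ≈ 85.31°
pole (1 + j2437·0.0005) = 1 + j1.2185 → |·| ≈ 1.5763, ∠ ≈ 50.62°
|L| = 0.000125 · 1 / (12.226 · 1.5763) ≈ 6.4861e-06
Gain = 20 log₁₀(6.4861e-06) ≈ -103.76 dB
∠L = (0°) − (85.31° + 50.62°) = -135.93°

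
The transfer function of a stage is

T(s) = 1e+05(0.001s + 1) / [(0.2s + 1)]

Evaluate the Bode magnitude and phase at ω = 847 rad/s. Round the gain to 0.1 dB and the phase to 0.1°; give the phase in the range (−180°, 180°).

At ω = 847 rad/s:
zero (1 + j847·0.001) = 1 + j0.847 → |·| ≈ 1.3105, ∠ ≈ 40.26°
pole (1 + j847·0.2) = 1 + j169.4 → |·| ≈ 169.4, ∠ ≈ 89.66°
|T| = 1e+05 · 1.3105 / (169.4) ≈ 773.61
Gain = 20 log₁₀(773.61) ≈ 57.77 dB
∠T = (40.26°) − (89.66°) = -49.40°

57.8 dB, -49.4°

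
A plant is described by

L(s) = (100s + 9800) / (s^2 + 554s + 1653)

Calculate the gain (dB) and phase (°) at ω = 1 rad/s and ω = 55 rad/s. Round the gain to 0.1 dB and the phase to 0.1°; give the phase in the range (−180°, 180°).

Substitute s = j1:
Numerator: 100(j1) + 9800 = 9800 + j100
Denominator: (j1)^2 + 554(j1) + 1653 = 1652 + j554
|N| = √(9800² + 100²) ≈ 9800.5, ∠N ≈ 0.58°
|D| = √(1652² + 554²) ≈ 1742.4, ∠D ≈ 18.54°
|L| = 9800.5 / 1742.4 ≈ 5.6247
Gain = 20 log₁₀(5.6247) ≈ 15.00 dB
∠L = 0.58° − 18.54° = -17.96°

Substitute s = j55:
Numerator: 100(j55) + 9800 = 9800 + j5500
Denominator: (j55)^2 + 554(j55) + 1653 = -1372 + j30470
|N| = √(9800² + 5500²) ≈ 11238, ∠N ≈ 29.30°
|D| = √(1372² + 30470²) ≈ 30501, ∠D ≈ 92.58°
|L| = 11238 / 30501 ≈ 0.36845
Gain = 20 log₁₀(0.36845) ≈ -8.67 dB
∠L = 29.30° − 92.58° = -63.28°

ω = 1: 15.0 dB, -18.0°; ω = 55: -8.7 dB, -63.3°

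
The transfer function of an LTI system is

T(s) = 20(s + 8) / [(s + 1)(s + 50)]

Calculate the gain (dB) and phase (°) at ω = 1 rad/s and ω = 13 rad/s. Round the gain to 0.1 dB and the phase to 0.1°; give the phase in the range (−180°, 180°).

ω = 1: 7.2 dB, -39.0°; ω = 13: -6.9 dB, -41.8°

At s = jω = j1:
zero (s+8): 8 + j1 → |·| = √(8²+1²) = √65 ≈ 8.0623, ∠ = arctan(1/8) ≈ 7.13°
pole (s+1): 1 + j1 → |·| = √(1²+1²) = √2 ≈ 1.4142, ∠ = arctan(1/1) ≈ 45.00°
pole (s+50): 50 + j1 → |·| = √(50²+1²) = √2501 ≈ 50.01, ∠ = arctan(1/50) ≈ 1.15°
|T| = 20 · 8.0623 / 70.724 ≈ 2.2799
Gain = 20 log₁₀(2.2799) ≈ 7.16 dB
∠T = 7.13° − 46.15° = -39.02°

At s = jω = j13:
zero (s+8): 8 + j13 → |·| = √(8²+13²) = √233 ≈ 15.264, ∠ = arctan(13/8) ≈ 58.39°
pole (s+1): 1 + j13 → |·| = √(1²+13²) = √170 ≈ 13.038, ∠ = arctan(13/1) ≈ 85.60°
pole (s+50): 50 + j13 → |·| = √(50²+13²) = √2669 ≈ 51.662, ∠ = arctan(13/50) ≈ 14.57°
|T| = 20 · 15.264 / 673.57 ≈ 0.45323
Gain = 20 log₁₀(0.45323) ≈ -6.87 dB
∠T = 58.39° − 100.17° = -41.78°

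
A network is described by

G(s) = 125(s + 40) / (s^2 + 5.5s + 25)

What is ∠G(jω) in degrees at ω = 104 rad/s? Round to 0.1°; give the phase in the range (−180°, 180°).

At s = jω = j104:
zero (s+40): 40 + j104 → |·| = √(40²+104²) = √12416 ≈ 111.43, ∠ = arctan(104/40) ≈ 68.96°
quadratic: (j104)² + 5.5·j104 + 25 = -10791 + j572 → |·| ≈ 10806, ∠ ≈ 176.97°
∠G = 68.96° − 176.97° = -108.01°

-108.0°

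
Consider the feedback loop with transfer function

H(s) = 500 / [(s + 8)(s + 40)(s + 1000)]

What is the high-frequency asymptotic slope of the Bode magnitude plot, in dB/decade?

Each pole contributes −20 dB/decade at high frequency; each zero contributes +20 dB/decade.
Net: 0 zero(s) − 3 pole(s) → -60 dB/decade.

-60 dB/decade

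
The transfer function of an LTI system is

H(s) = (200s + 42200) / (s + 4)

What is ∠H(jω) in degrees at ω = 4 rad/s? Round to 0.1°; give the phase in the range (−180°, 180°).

Substitute s = j4:
Numerator: 200(j4) + 42200 = 42200 + j800
Denominator: (j4) + 4 = 4 + j4
|N| = √(42200² + 800²) ≈ 42208, ∠N ≈ 1.09°
|D| = √(4² + 4²) ≈ 5.6569, ∠D ≈ 45.00°
∠H = 1.09° − 45.00° = -43.91°

-43.9°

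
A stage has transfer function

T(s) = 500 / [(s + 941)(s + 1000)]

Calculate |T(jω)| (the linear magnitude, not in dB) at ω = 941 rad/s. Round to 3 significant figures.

At s = jω = j941:
pole (s+941): 941 + j941 → |·| = √(941²+941²) = √1770962 ≈ 1330.8, ∠ = arctan(941/941) ≈ 45.00°
pole (s+1000): 1000 + j941 → |·| = √(1000²+941²) = √1885481 ≈ 1373.1, ∠ = arctan(941/1000) ≈ 43.26°
|T| = 500 / 1.8273e+06 ≈ 0.00027363

0.000274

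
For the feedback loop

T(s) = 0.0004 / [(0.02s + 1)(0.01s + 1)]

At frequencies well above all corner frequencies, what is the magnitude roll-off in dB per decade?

Each pole contributes −20 dB/decade at high frequency; each zero contributes +20 dB/decade.
Net: 0 zero(s) − 2 pole(s) → -40 dB/decade.

-40 dB/decade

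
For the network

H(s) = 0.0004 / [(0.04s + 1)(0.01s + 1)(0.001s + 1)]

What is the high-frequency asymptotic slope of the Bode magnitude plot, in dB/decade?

Each pole contributes −20 dB/decade at high frequency; each zero contributes +20 dB/decade.
Net: 0 zero(s) − 3 pole(s) → -60 dB/decade.

-60 dB/decade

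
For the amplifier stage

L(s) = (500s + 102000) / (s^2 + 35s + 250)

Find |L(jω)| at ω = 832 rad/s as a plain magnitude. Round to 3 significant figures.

0.618

Substitute s = j832:
Numerator: 500(j832) + 102000 = 102000 + j416000
Denominator: (j832)^2 + 35(j832) + 250 = -691974 + j29120
|N| = √(102000² + 416000²) ≈ 4.2832e+05, ∠N ≈ 76.22°
|D| = √(691974² + 29120²) ≈ 6.9259e+05, ∠D ≈ 177.59°
|L| = 4.2832e+05 / 6.9259e+05 ≈ 0.61843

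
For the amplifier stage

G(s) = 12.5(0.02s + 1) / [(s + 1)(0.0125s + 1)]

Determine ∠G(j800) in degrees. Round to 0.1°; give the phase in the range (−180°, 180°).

At ω = 800 rad/s:
zero (1 + j800·0.02) = 1 + j16 → |·| ≈ 16.031, ∠ ≈ 86.42°
pole (1 + j800·1) = 1 + j800 → |·| ≈ 800, ∠ ≈ 89.93°
pole (1 + j800·0.0125) = 1 + j10 → |·| ≈ 10.05, ∠ ≈ 84.29°
∠G = (86.42°) − (89.93° + 84.29°) = -87.80°

-87.8°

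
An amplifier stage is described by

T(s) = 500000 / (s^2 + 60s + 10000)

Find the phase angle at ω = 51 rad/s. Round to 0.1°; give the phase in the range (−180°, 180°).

At s = jω = j51:
quadratic: (j51)² + 60·j51 + 10000 = 7399 + j3060 → |·| ≈ 8006.8, ∠ ≈ 22.47°
∠T = 0.00° − 22.47° = -22.47°

-22.5°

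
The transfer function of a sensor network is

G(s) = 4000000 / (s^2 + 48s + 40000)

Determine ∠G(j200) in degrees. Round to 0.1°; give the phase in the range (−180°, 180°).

-90.0°

At s = jω = j200:
quadratic: (j200)² + 48·j200 + 40000 = 0 + j9600 → |·| ≈ 9600, ∠ ≈ 90.00°
∠G = 0.00° − 90.00° = -90.00°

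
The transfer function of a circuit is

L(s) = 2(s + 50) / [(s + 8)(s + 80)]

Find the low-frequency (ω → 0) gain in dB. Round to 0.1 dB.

L(0) = 2·50 / (8·80) = 0.15625
20 log₁₀(0.15625) ≈ -16.12 dB

-16.1 dB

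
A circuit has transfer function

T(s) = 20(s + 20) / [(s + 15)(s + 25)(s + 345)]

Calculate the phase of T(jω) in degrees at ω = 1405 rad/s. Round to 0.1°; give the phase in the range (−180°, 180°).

-165.4°

At s = jω = j1405:
zero (s+20): 20 + j1405 → |·| = √(20²+1405²) = √1974425 ≈ 1405.1, ∠ = arctan(1405/20) ≈ 89.18°
pole (s+15): 15 + j1405 → |·| = √(15²+1405²) = √1974250 ≈ 1405.1, ∠ = arctan(1405/15) ≈ 89.39°
pole (s+25): 25 + j1405 → |·| = √(25²+1405²) = √1974650 ≈ 1405.2, ∠ = arctan(1405/25) ≈ 88.98°
pole (s+345): 345 + j1405 → |·| = √(345²+1405²) = √2093050 ≈ 1446.7, ∠ = arctan(1405/345) ≈ 76.20°
∠T = 89.18° − 254.57° = -165.39°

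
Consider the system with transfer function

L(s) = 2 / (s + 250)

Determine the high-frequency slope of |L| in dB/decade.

-20 dB/decade

Each pole contributes −20 dB/decade at high frequency; each zero contributes +20 dB/decade.
Net: 0 zero(s) − 1 pole(s) → -20 dB/decade.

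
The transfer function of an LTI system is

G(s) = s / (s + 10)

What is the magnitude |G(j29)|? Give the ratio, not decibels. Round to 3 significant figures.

0.945

At s = jω = j29:
zero at origin: s = j29 → |·| = 29, ∠ = 90.00°
pole (s+10): 10 + j29 → |·| = √(10²+29²) = √941 ≈ 30.676, ∠ = arctan(29/10) ≈ 70.97°
|G| = 1 · 29 / 30.676 ≈ 0.94536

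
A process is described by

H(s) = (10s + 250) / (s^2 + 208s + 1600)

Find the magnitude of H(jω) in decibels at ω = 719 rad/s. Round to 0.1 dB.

-37.5 dB

Substitute s = j719:
Numerator: 10(j719) + 250 = 250 + j7190
Denominator: (j719)^2 + 208(j719) + 1600 = -515361 + j149552
|N| = √(250² + 7190²) ≈ 7194.3, ∠N ≈ 88.01°
|D| = √(515361² + 149552²) ≈ 5.3662e+05, ∠D ≈ 163.82°
|H| = 7194.3 / 5.3662e+05 ≈ 0.013407
Gain = 20 log₁₀(0.013407) ≈ -37.45 dB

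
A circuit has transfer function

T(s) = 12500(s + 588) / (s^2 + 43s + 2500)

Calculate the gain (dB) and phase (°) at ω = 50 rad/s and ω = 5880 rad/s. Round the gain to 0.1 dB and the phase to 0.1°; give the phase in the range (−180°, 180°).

ω = 50: 70.7 dB, -85.1°; ω = 5880: 6.6 dB, -95.3°

At s = jω = j50:
zero (s+588): 588 + j50 → |·| = √(588²+50²) = √348244 ≈ 590.12, ∠ = arctan(50/588) ≈ 4.86°
quadratic: (j50)² + 43·j50 + 2500 = 0 + j2150 → |·| ≈ 2150, ∠ ≈ 90.00°
|T| = 12500 · 590.12 / 2150 ≈ 3430.9
Gain = 20 log₁₀(3430.9) ≈ 70.71 dB
∠T = 4.86° − 90.00° = -85.14°

At s = jω = j5880:
zero (s+588): 588 + j5880 → |·| = √(588²+5880²) = √34920144 ≈ 5909.3, ∠ = arctan(5880/588) ≈ 84.29°
quadratic: (j5880)² + 43·j5880 + 2500 = -34571900 + j252840 → |·| ≈ 3.4573e+07, ∠ ≈ 179.58°
|T| = 12500 · 5909.3 / 3.4573e+07 ≈ 2.1365
Gain = 20 log₁₀(2.1365) ≈ 6.59 dB
∠T = 84.29° − 179.58° = -95.29°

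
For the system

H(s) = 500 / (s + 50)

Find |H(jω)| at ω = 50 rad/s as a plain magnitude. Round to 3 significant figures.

7.07

Substitute s = j50:
Numerator: 500 = 500 + j0
Denominator: (j50) + 50 = 50 + j50
|N| = √(500² + 0²) ≈ 500, ∠N ≈ 0.00°
|D| = √(50² + 50²) ≈ 70.711, ∠D ≈ 45.00°
|H| = 500 / 70.711 ≈ 7.071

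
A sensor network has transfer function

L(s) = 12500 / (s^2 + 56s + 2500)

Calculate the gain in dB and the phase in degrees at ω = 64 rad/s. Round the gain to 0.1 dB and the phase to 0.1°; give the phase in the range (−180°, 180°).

10.1 dB, -114.0°

At s = jω = j64:
quadratic: (j64)² + 56·j64 + 2500 = -1596 + j3584 → |·| ≈ 3923.3, ∠ ≈ 114.00°
|L| = 12500 / 3923.3 ≈ 3.1861
Gain = 20 log₁₀(3.1861) ≈ 10.07 dB
∠L = 0.00° − 114.00° = -114.00°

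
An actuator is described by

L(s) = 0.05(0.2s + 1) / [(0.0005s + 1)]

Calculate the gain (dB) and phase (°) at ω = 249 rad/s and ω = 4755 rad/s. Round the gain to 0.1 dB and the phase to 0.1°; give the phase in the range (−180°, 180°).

At ω = 249 rad/s:
zero (1 + j249·0.2) = 1 + j49.8 → |·| ≈ 49.81, ∠ ≈ 88.85°
pole (1 + j249·0.0005) = 1 + j0.1245 → |·| ≈ 1.0077, ∠ ≈ 7.10°
|L| = 0.05 · 49.81 / (1.0077) ≈ 2.4715
Gain = 20 log₁₀(2.4715) ≈ 7.86 dB
∠L = (88.85°) − (7.10°) = 81.75°

At ω = 4755 rad/s:
zero (1 + j4755·0.2) = 1 + j951 → |·| ≈ 951, ∠ ≈ 89.94°
pole (1 + j4755·0.0005) = 1 + j2.3775 → |·| ≈ 2.5792, ∠ ≈ 67.19°
|L| = 0.05 · 951 / (2.5792) ≈ 18.436
Gain = 20 log₁₀(18.436) ≈ 25.31 dB
∠L = (89.94°) − (67.19°) = 22.75°

ω = 249: 7.9 dB, 81.8°; ω = 4755: 25.3 dB, 22.8°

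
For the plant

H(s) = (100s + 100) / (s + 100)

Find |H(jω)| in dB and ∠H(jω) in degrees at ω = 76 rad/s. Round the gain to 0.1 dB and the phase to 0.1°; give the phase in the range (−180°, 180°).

35.6 dB, 52.0°

Substitute s = j76:
Numerator: 100(j76) + 100 = 100 + j7600
Denominator: (j76) + 100 = 100 + j76
|N| = √(100² + 7600²) ≈ 7600.7, ∠N ≈ 89.25°
|D| = √(100² + 76²) ≈ 125.6, ∠D ≈ 37.23°
|H| = 7600.7 / 125.6 ≈ 60.515
Gain = 20 log₁₀(60.515) ≈ 35.64 dB
∠H = 89.25° − 37.23° = 52.02°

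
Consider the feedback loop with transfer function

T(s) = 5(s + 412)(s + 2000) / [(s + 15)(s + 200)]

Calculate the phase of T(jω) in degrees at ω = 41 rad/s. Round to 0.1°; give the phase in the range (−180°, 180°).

-74.6°

At s = jω = j41:
zero (s+412): 412 + j41 → |·| = √(412²+41²) = √171425 ≈ 414.04, ∠ = arctan(41/412) ≈ 5.68°
zero (s+2000): 2000 + j41 → |·| = √(2000²+41²) = √4001681 ≈ 2000.4, ∠ = arctan(41/2000) ≈ 1.17°
pole (s+15): 15 + j41 → |·| = √(15²+41²) = √1906 ≈ 43.658, ∠ = arctan(41/15) ≈ 69.90°
pole (s+200): 200 + j41 → |·| = √(200²+41²) = √41681 ≈ 204.16, ∠ = arctan(41/200) ≈ 11.59°
∠T = 6.85° − 81.49° = -74.64°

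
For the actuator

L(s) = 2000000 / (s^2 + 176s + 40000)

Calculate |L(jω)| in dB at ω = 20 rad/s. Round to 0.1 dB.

34.0 dB

At s = jω = j20:
quadratic: (j20)² + 176·j20 + 40000 = 39600 + j3520 → |·| ≈ 39756, ∠ ≈ 5.08°
|L| = 2000000 / 39756 ≈ 50.307
Gain = 20 log₁₀(50.307) ≈ 34.03 dB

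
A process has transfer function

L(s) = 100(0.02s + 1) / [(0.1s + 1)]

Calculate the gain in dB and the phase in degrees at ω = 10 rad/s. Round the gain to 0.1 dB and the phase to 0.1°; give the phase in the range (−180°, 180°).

At ω = 10 rad/s:
zero (1 + j10·0.02) = 1 + j0.2 → |·| ≈ 1.0198, ∠ ≈ 11.31°
pole (1 + j10·0.1) = 1 + j1 → |·| ≈ 1.4142, ∠ ≈ 45.00°
|L| = 100 · 1.0198 / (1.4142) ≈ 72.111
Gain = 20 log₁₀(72.111) ≈ 37.16 dB
∠L = (11.31°) − (45.00°) = -33.69°

37.2 dB, -33.7°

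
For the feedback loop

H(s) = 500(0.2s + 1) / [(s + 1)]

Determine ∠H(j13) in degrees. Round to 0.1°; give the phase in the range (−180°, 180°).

-16.6°

At ω = 13 rad/s:
zero (1 + j13·0.2) = 1 + j2.6 → |·| ≈ 2.7857, ∠ ≈ 68.96°
pole (1 + j13·1) = 1 + j13 → |·| ≈ 13.038, ∠ ≈ 85.60°
∠H = (68.96°) − (85.60°) = -16.64°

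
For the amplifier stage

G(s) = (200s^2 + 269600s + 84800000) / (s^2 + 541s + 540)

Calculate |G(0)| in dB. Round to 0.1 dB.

103.9 dB

G(0) = 84800000 / 540 ≈ 1.5704e+05
20 log₁₀(1.5704e+05) ≈ 103.92 dB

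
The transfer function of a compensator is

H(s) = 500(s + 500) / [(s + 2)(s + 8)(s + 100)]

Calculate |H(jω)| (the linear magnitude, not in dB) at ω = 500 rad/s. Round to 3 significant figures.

0.00277

At s = jω = j500:
zero (s+500): 500 + j500 → |·| = √(500²+500²) = √500000 ≈ 707.11, ∠ = arctan(500/500) ≈ 45.00°
pole (s+2): 2 + j500 → |·| = √(2²+500²) = √250004 ≈ 500, ∠ = arctan(500/2) ≈ 89.77°
pole (s+8): 8 + j500 → |·| = √(8²+500²) = √250064 ≈ 500.06, ∠ = arctan(500/8) ≈ 89.08°
pole (s+100): 100 + j500 → |·| = √(100²+500²) = √260000 ≈ 509.9, ∠ = arctan(500/100) ≈ 78.69°
|H| = 500 · 707.11 / 1.2749e+08 ≈ 0.0027732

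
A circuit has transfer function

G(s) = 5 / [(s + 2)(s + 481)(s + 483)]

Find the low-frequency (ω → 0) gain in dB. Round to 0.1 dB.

-99.4 dB

G(0) = 5 / (2·481·483) ≈ 1.0761e-05
20 log₁₀(1.0761e-05) ≈ -99.36 dB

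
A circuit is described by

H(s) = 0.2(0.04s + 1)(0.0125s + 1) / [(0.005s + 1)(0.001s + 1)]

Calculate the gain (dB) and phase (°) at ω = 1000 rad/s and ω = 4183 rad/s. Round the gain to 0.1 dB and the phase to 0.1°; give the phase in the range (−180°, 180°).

At ω = 1000 rad/s:
zero (1 + j1000·0.04) = 1 + j40 → |·| ≈ 40.012, ∠ ≈ 88.57°
zero (1 + j1000·0.0125) = 1 + j12.5 → |·| ≈ 12.54, ∠ ≈ 85.43°
pole (1 + j1000·0.005) = 1 + j5 → |·| ≈ 5.099, ∠ ≈ 78.69°
pole (1 + j1000·0.001) = 1 + j1 → |·| ≈ 1.4142, ∠ ≈ 45.00°
|H| = 0.2 · 40.012 · 12.54 / (5.099 · 1.4142) ≈ 13.916
Gain = 20 log₁₀(13.916) ≈ 22.87 dB
∠H = (88.57° + 85.43°) − (78.69° + 45.00°) = 50.31°

At ω = 4183 rad/s:
zero (1 + j4183·0.04) = 1 + j167.32 → |·| ≈ 167.32, ∠ ≈ 89.66°
zero (1 + j4183·0.0125) = 1 + j52.2875 → |·| ≈ 52.297, ∠ ≈ 88.90°
pole (1 + j4183·0.005) = 1 + j20.915 → |·| ≈ 20.939, ∠ ≈ 87.26°
pole (1 + j4183·0.001) = 1 + j4.183 → |·| ≈ 4.3009, ∠ ≈ 76.56°
|H| = 0.2 · 167.32 · 52.297 / (20.939 · 4.3009) ≈ 19.433
Gain = 20 log₁₀(19.433) ≈ 25.77 dB
∠H = (89.66° + 88.90°) − (87.26° + 76.56°) = 14.74°

ω = 1000: 22.9 dB, 50.3°; ω = 4183: 25.8 dB, 14.7°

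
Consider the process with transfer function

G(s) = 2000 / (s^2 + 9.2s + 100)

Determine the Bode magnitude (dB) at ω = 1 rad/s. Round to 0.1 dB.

26.1 dB

At s = jω = j1:
quadratic: (j1)² + 9.2·j1 + 100 = 99 + j9.2 → |·| ≈ 99.427, ∠ ≈ 5.31°
|G| = 2000 / 99.427 ≈ 20.115
Gain = 20 log₁₀(20.115) ≈ 26.07 dB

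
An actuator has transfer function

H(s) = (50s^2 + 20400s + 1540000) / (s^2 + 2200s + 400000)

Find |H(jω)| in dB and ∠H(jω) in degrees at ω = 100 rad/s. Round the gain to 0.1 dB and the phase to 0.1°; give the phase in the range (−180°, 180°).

Substitute s = j100:
Numerator: 50(j100)^2 + 20400(j100) + 1540000 = 1040000 + j2040000
Denominator: (j100)^2 + 2200(j100) + 400000 = 390000 + j220000
|N| = √(1040000² + 2040000²) ≈ 2.2898e+06, ∠N ≈ 62.99°
|D| = √(390000² + 220000²) ≈ 4.4777e+05, ∠D ≈ 29.43°
|H| = 2.2898e+06 / 4.4777e+05 ≈ 5.1138
Gain = 20 log₁₀(5.1138) ≈ 14.17 dB
∠H = 62.99° − 29.43° = 33.56°

14.2 dB, 33.6°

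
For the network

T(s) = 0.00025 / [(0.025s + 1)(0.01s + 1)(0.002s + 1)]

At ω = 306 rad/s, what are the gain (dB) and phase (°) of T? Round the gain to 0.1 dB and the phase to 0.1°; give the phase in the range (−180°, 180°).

-101.3 dB, 174.1°

At ω = 306 rad/s:
pole (1 + j306·0.025) = 1 + j7.65 → |·| ≈ 7.7151, ∠ ≈ 82.55°
pole (1 + j306·0.01) = 1 + j3.06 → |·| ≈ 3.2193, ∠ ≈ 71.90°
pole (1 + j306·0.002) = 1 + j0.612 → |·| ≈ 1.1724, ∠ ≈ 31.47°
|T| = 0.00025 · 1 / (7.7151 · 3.2193 · 1.1724) ≈ 8.5854e-06
Gain = 20 log₁₀(8.5854e-06) ≈ -101.32 dB
∠T = (0°) − (82.55° + 71.90° + 31.47°) = -185.92° ≡ 174.08° (principal value)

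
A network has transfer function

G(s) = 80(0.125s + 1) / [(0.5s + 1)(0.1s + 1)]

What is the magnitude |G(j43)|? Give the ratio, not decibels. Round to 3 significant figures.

4.60

At ω = 43 rad/s:
zero (1 + j43·0.125) = 1 + j5.375 → |·| ≈ 5.4672, ∠ ≈ 79.46°
pole (1 + j43·0.5) = 1 + j21.5 → |·| ≈ 21.523, ∠ ≈ 87.34°
pole (1 + j43·0.1) = 1 + j4.3 → |·| ≈ 4.4147, ∠ ≈ 76.91°
|G| = 80 · 5.4672 / (21.523 · 4.4147) ≈ 4.6031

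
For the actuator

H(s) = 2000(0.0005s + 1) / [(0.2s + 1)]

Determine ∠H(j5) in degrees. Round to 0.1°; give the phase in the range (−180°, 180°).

-44.9°

At ω = 5 rad/s:
zero (1 + j5·0.0005) = 1 + j0.0025 → |·| ≈ 1, ∠ ≈ 0.14°
pole (1 + j5·0.2) = 1 + j1 → |·| ≈ 1.4142, ∠ ≈ 45.00°
∠H = (0.14°) − (45.00°) = -44.86°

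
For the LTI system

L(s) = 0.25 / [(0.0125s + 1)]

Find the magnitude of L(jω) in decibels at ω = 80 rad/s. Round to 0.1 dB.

-15.1 dB

At ω = 80 rad/s:
pole (1 + j80·0.0125) = 1 + j1 → |·| ≈ 1.4142, ∠ ≈ 45.00°
|L| = 0.25 · 1 / (1.4142) ≈ 0.17678
Gain = 20 log₁₀(0.17678) ≈ -15.05 dB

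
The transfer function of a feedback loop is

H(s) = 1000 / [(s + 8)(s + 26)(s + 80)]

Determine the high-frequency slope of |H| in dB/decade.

Each pole contributes −20 dB/decade at high frequency; each zero contributes +20 dB/decade.
Net: 0 zero(s) − 3 pole(s) → -60 dB/decade.

-60 dB/decade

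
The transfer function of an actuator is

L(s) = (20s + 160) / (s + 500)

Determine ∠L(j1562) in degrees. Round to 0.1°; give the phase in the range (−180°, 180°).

17.5°

Substitute s = j1562:
Numerator: 20(j1562) + 160 = 160 + j31240
Denominator: (j1562) + 500 = 500 + j1562
|N| = √(160² + 31240²) ≈ 31240, ∠N ≈ 89.71°
|D| = √(500² + 1562²) ≈ 1640.1, ∠D ≈ 72.25°
∠L = 89.71° − 72.25° = 17.46°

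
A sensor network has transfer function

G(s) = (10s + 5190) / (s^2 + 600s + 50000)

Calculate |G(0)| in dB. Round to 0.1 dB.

G(0) = 5190 / 50000 = 0.1038
20 log₁₀(0.1038) ≈ -19.68 dB

-19.7 dB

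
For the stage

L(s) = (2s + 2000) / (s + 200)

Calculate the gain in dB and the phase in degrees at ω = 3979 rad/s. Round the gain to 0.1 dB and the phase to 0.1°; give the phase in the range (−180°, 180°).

6.3 dB, -11.2°

Substitute s = j3979:
Numerator: 2(j3979) + 2000 = 2000 + j7958
Denominator: (j3979) + 200 = 200 + j3979
|N| = √(2000² + 7958²) ≈ 8205.5, ∠N ≈ 75.89°
|D| = √(200² + 3979²) ≈ 3984, ∠D ≈ 87.12°
|L| = 8205.5 / 3984 ≈ 2.0596
Gain = 20 log₁₀(2.0596) ≈ 6.28 dB
∠L = 75.89° − 87.12° = -11.23°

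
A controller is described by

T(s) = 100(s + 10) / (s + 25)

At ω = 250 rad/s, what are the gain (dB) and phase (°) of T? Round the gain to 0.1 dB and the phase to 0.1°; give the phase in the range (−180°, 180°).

40.0 dB, 3.4°

At s = jω = j250:
zero (s+10): 10 + j250 → |·| = √(10²+250²) = √62600 ≈ 250.2, ∠ = arctan(250/10) ≈ 87.71°
pole (s+25): 25 + j250 → |·| = √(25²+250²) = √63125 ≈ 251.25, ∠ = arctan(250/25) ≈ 84.29°
|T| = 100 · 250.2 / 251.25 ≈ 99.582
Gain = 20 log₁₀(99.582) ≈ 39.96 dB
∠T = 87.71° − 84.29° = 3.42°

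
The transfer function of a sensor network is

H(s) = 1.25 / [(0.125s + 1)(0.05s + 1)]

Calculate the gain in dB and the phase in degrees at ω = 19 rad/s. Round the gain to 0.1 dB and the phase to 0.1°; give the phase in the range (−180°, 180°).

-9.1 dB, -110.7°

At ω = 19 rad/s:
pole (1 + j19·0.125) = 1 + j2.375 → |·| ≈ 2.5769, ∠ ≈ 67.17°
pole (1 + j19·0.05) = 1 + j0.95 → |·| ≈ 1.3793, ∠ ≈ 43.53°
|H| = 1.25 · 1 / (2.5769 · 1.3793) ≈ 0.35168
Gain = 20 log₁₀(0.35168) ≈ -9.08 dB
∠H = (0°) − (67.17° + 43.53°) = -110.70°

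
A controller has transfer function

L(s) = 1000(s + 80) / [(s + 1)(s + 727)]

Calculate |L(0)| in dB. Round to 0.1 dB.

L(0) = 1000·80 / (1·727) ≈ 110.04
20 log₁₀(110.04) ≈ 40.83 dB

40.8 dB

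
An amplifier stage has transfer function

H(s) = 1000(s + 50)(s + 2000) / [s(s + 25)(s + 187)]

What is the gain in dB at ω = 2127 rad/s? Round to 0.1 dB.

-3.8 dB

At s = jω = j2127:
zero (s+50): 50 + j2127 → |·| = √(50²+2127²) = √4526629 ≈ 2127.6, ∠ = arctan(2127/50) ≈ 88.65°
zero (s+2000): 2000 + j2127 → |·| = √(2000²+2127²) = √8524129 ≈ 2919.6, ∠ = arctan(2127/2000) ≈ 46.76°
pole (s+25): 25 + j2127 → |·| = √(25²+2127²) = √4524754 ≈ 2127.1, ∠ = arctan(2127/25) ≈ 89.33°
pole (s+187): 187 + j2127 → |·| = √(187²+2127²) = √4559098 ≈ 2135.2, ∠ = arctan(2127/187) ≈ 84.98°
pole at origin: |s| = 2127, ∠ = 90.00° (in denominator)
|H| = 1000 · 6.2117e+06 / 9.6604e+09 ≈ 0.64301
Gain = 20 log₁₀(0.64301) ≈ -3.84 dB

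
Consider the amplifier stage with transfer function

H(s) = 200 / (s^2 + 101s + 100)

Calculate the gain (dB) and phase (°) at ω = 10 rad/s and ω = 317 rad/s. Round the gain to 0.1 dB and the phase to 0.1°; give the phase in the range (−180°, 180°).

Substitute s = j10:
Numerator: 200 = 200 + j0
Denominator: (j10)^2 + 101(j10) + 100 = 0 + j1010
|N| = √(200² + 0²) ≈ 200, ∠N ≈ 0.00°
|D| = √(0² + 1010²) ≈ 1010, ∠D ≈ 90.00°
|H| = 200 / 1010 ≈ 0.19802
Gain = 20 log₁₀(0.19802) ≈ -14.07 dB
∠H = 0.00° − 90.00° = -90.00°

Substitute s = j317:
Numerator: 200 = 200 + j0
Denominator: (j317)^2 + 101(j317) + 100 = -100389 + j32017
|N| = √(200² + 0²) ≈ 200, ∠N ≈ 0.00°
|D| = √(100389² + 32017²) ≈ 1.0537e+05, ∠D ≈ 162.31°
|H| = 200 / 1.0537e+05 ≈ 0.0018981
Gain = 20 log₁₀(0.0018981) ≈ -54.43 dB
∠H = 0.00° − 162.31° = -162.31°

ω = 10: -14.1 dB, -90.0°; ω = 317: -54.4 dB, -162.3°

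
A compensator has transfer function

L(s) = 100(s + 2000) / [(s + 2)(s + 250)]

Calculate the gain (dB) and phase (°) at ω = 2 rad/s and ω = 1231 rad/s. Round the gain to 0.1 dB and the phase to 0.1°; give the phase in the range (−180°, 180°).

At s = jω = j2:
zero (s+2000): 2000 + j2 → |·| = √(2000²+2²) = √4000004 ≈ 2000, ∠ = arctan(2/2000) ≈ 0.06°
pole (s+2): 2 + j2 → |·| = √(2²+2²) = √8 ≈ 2.8284, ∠ = arctan(2/2) ≈ 45.00°
pole (s+250): 250 + j2 → |·| = √(250²+2²) = √62504 ≈ 250.01, ∠ = arctan(2/250) ≈ 0.46°
|L| = 100 · 2000 / 707.13 ≈ 282.83
Gain = 20 log₁₀(282.83) ≈ 49.03 dB
∠L = 0.06° − 45.46° = -45.40°

At s = jω = j1231:
zero (s+2000): 2000 + j1231 → |·| = √(2000²+1231²) = √5515361 ≈ 2348.5, ∠ = arctan(1231/2000) ≈ 31.61°
pole (s+2): 2 + j1231 → |·| = √(2²+1231²) = √1515365 ≈ 1231, ∠ = arctan(1231/2) ≈ 89.91°
pole (s+250): 250 + j1231 → |·| = √(250²+1231²) = √1577861 ≈ 1256.1, ∠ = arctan(1231/250) ≈ 78.52°
|L| = 100 · 2348.5 / 1.5463e+06 ≈ 0.15188
Gain = 20 log₁₀(0.15188) ≈ -16.37 dB
∠L = 31.61° − 168.43° = -136.82°

ω = 2: 49.0 dB, -45.4°; ω = 1231: -16.4 dB, -136.8°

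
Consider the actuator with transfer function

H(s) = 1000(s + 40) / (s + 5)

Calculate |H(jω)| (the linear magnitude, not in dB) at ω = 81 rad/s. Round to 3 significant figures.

1.11e+03

At s = jω = j81:
zero (s+40): 40 + j81 → |·| = √(40²+81²) = √8161 ≈ 90.338, ∠ = arctan(81/40) ≈ 63.72°
pole (s+5): 5 + j81 → |·| = √(5²+81²) = √6586 ≈ 81.154, ∠ = arctan(81/5) ≈ 86.47°
|H| = 1000 · 90.338 / 81.154 ≈ 1113.2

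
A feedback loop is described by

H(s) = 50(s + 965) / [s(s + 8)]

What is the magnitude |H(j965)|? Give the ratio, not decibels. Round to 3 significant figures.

At s = jω = j965:
zero (s+965): 965 + j965 → |·| = √(965²+965²) = √1862450 ≈ 1364.7, ∠ = arctan(965/965) ≈ 45.00°
pole (s+8): 8 + j965 → |·| = √(8²+965²) = √931289 ≈ 965.03, ∠ = arctan(965/8) ≈ 89.53°
pole at origin: |s| = 965, ∠ = 90.00° (in denominator)
|H| = 50 · 1364.7 / 9.3125e+05 ≈ 0.073272

0.0733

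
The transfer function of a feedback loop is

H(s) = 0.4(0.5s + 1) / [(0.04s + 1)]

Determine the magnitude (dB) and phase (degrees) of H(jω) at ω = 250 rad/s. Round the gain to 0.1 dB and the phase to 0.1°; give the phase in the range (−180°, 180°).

At ω = 250 rad/s:
zero (1 + j250·0.5) = 1 + j125 → |·| ≈ 125, ∠ ≈ 89.54°
pole (1 + j250·0.04) = 1 + j10 → |·| ≈ 10.05, ∠ ≈ 84.29°
|H| = 0.4 · 125 / (10.05) ≈ 4.9751
Gain = 20 log₁₀(4.9751) ≈ 13.94 dB
∠H = (89.54°) − (84.29°) = 5.25°

13.9 dB, 5.3°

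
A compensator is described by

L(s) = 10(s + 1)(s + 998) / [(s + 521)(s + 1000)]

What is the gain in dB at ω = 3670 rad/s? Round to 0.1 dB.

At s = jω = j3670:
zero (s+1): 1 + j3670 → |·| = √(1²+3670²) = √13468901 ≈ 3670, ∠ = arctan(3670/1) ≈ 89.98°
zero (s+998): 998 + j3670 → |·| = √(998²+3670²) = √14464904 ≈ 3803.3, ∠ = arctan(3670/998) ≈ 74.79°
pole (s+521): 521 + j3670 → |·| = √(521²+3670²) = √13740341 ≈ 3706.8, ∠ = arctan(3670/521) ≈ 81.92°
pole (s+1000): 1000 + j3670 → |·| = √(1000²+3670²) = √14468900 ≈ 3803.8, ∠ = arctan(3670/1000) ≈ 74.76°
|L| = 10 · 1.3958e+07 / 1.41e+07 ≈ 9.8993
Gain = 20 log₁₀(9.8993) ≈ 19.91 dB

19.9 dB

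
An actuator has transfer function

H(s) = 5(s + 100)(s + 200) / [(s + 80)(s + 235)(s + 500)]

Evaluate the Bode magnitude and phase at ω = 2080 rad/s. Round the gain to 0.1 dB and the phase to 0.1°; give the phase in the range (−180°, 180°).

At s = jω = j2080:
zero (s+100): 100 + j2080 → |·| = √(100²+2080²) = √4336400 ≈ 2082.4, ∠ = arctan(2080/100) ≈ 87.25°
zero (s+200): 200 + j2080 → |·| = √(200²+2080²) = √4366400 ≈ 2089.6, ∠ = arctan(2080/200) ≈ 84.51°
pole (s+80): 80 + j2080 → |·| = √(80²+2080²) = √4332800 ≈ 2081.5, ∠ = arctan(2080/80) ≈ 87.80°
pole (s+235): 235 + j2080 → |·| = √(235²+2080²) = √4381625 ≈ 2093.2, ∠ = arctan(2080/235) ≈ 83.55°
pole (s+500): 500 + j2080 → |·| = √(500²+2080²) = √4576400 ≈ 2139.3, ∠ = arctan(2080/500) ≈ 76.48°
|H| = 5 · 4.3514e+06 / 9.3209e+09 ≈ 0.0023342
Gain = 20 log₁₀(0.0023342) ≈ -52.64 dB
∠H = 171.76° − 247.83° = -76.07°

-52.6 dB, -76.1°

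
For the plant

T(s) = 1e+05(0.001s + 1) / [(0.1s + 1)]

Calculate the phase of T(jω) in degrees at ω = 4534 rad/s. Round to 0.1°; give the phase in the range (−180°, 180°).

At ω = 4534 rad/s:
zero (1 + j4534·0.001) = 1 + j4.534 → |·| ≈ 4.643, ∠ ≈ 77.56°
pole (1 + j4534·0.1) = 1 + j453.4 → |·| ≈ 453.4, ∠ ≈ 89.87°
∠T = (77.56°) − (89.87°) = -12.31°

-12.3°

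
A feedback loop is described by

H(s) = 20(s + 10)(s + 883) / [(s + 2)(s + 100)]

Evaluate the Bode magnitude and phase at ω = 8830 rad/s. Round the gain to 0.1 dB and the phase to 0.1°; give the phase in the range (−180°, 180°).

26.1 dB, -5.1°

At s = jω = j8830:
zero (s+10): 10 + j8830 → |·| = √(10²+8830²) = √77969000 ≈ 8830, ∠ = arctan(8830/10) ≈ 89.94°
zero (s+883): 883 + j8830 → |·| = √(883²+8830²) = √78748589 ≈ 8874, ∠ = arctan(8830/883) ≈ 84.29°
pole (s+2): 2 + j8830 → |·| = √(2²+8830²) = √77968904 ≈ 8830, ∠ = arctan(8830/2) ≈ 89.99°
pole (s+100): 100 + j8830 → |·| = √(100²+8830²) = √77978900 ≈ 8830.6, ∠ = arctan(8830/100) ≈ 89.35°
|H| = 20 · 7.8357e+07 / 7.7974e+07 ≈ 20.098
Gain = 20 log₁₀(20.098) ≈ 26.06 dB
∠H = 174.23° − 179.34° = -5.11°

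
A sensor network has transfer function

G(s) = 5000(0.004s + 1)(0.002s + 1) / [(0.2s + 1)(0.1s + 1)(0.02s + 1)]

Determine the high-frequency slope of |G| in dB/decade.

Each pole contributes −20 dB/decade at high frequency; each zero contributes +20 dB/decade.
Net: 2 zero(s) − 3 pole(s) → -20 dB/decade.

-20 dB/decade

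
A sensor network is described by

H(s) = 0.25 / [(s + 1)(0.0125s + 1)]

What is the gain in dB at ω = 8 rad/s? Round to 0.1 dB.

-30.2 dB

At ω = 8 rad/s:
pole (1 + j8·1) = 1 + j8 → |·| ≈ 8.0623, ∠ ≈ 82.87°
pole (1 + j8·0.0125) = 1 + j0.1 → |·| ≈ 1.005, ∠ ≈ 5.71°
|H| = 0.25 · 1 / (8.0623 · 1.005) ≈ 0.030854
Gain = 20 log₁₀(0.030854) ≈ -30.21 dB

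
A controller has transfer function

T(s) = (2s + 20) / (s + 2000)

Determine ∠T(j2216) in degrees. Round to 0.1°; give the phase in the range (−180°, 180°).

Substitute s = j2216:
Numerator: 2(j2216) + 20 = 20 + j4432
Denominator: (j2216) + 2000 = 2000 + j2216
|N| = √(20² + 4432²) ≈ 4432, ∠N ≈ 89.74°
|D| = √(2000² + 2216²) ≈ 2985.1, ∠D ≈ 47.93°
∠T = 89.74° − 47.93° = 41.81°

41.8°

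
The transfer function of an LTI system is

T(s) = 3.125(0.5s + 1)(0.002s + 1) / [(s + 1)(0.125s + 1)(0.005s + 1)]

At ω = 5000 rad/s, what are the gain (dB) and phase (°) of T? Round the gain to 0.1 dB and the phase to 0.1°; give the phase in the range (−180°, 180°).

At ω = 5000 rad/s:
zero (1 + j5000·0.5) = 1 + j2500 → |·| ≈ 2500, ∠ ≈ 89.98°
zero (1 + j5000·0.002) = 1 + j10 → |·| ≈ 10.05, ∠ ≈ 84.29°
pole (1 + j5000·1) = 1 + j5000 → |·| ≈ 5000, ∠ ≈ 89.99°
pole (1 + j5000·0.125) = 1 + j625 → |·| ≈ 625, ∠ ≈ 89.91°
pole (1 + j5000·0.005) = 1 + j25 → |·| ≈ 25.02, ∠ ≈ 87.71°
|T| = 3.125 · 2500 · 10.05 / (5000 · 625 · 25.02) ≈ 0.0010042
Gain = 20 log₁₀(0.0010042) ≈ -59.96 dB
∠T = (89.98° + 84.29°) − (89.99° + 89.91° + 87.71°) = -93.34°

-60.0 dB, -93.3°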